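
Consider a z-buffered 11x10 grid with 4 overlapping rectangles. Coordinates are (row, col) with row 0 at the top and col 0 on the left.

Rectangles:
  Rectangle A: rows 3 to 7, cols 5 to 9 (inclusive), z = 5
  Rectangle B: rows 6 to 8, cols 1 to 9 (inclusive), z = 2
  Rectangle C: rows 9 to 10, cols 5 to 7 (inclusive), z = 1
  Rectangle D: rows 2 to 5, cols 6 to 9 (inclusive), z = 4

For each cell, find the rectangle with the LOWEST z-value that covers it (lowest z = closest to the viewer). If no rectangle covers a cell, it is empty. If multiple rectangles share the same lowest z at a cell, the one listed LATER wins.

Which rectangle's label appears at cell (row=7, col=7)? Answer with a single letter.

Check cell (7,7):
  A: rows 3-7 cols 5-9 z=5 -> covers; best now A (z=5)
  B: rows 6-8 cols 1-9 z=2 -> covers; best now B (z=2)
  C: rows 9-10 cols 5-7 -> outside (row miss)
  D: rows 2-5 cols 6-9 -> outside (row miss)
Winner: B at z=2

Answer: B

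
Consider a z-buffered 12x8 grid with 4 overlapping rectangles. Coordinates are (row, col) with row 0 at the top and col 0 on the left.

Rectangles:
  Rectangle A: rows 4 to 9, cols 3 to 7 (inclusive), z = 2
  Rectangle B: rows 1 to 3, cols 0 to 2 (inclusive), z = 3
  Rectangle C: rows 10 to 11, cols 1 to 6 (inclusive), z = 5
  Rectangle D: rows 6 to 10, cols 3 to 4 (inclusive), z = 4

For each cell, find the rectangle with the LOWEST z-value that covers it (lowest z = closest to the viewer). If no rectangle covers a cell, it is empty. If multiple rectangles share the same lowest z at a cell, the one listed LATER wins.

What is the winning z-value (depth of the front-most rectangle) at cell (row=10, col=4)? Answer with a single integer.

Check cell (10,4):
  A: rows 4-9 cols 3-7 -> outside (row miss)
  B: rows 1-3 cols 0-2 -> outside (row miss)
  C: rows 10-11 cols 1-6 z=5 -> covers; best now C (z=5)
  D: rows 6-10 cols 3-4 z=4 -> covers; best now D (z=4)
Winner: D at z=4

Answer: 4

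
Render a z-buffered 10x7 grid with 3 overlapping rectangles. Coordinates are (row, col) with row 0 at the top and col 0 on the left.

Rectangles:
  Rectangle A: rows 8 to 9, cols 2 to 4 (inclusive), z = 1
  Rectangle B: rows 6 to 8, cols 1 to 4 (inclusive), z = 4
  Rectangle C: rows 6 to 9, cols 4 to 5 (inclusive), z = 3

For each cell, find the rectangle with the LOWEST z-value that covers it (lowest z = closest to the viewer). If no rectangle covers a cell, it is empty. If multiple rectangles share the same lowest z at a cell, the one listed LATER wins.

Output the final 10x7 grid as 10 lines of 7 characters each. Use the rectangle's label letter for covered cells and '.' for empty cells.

.......
.......
.......
.......
.......
.......
.BBBCC.
.BBBCC.
.BAAAC.
..AAAC.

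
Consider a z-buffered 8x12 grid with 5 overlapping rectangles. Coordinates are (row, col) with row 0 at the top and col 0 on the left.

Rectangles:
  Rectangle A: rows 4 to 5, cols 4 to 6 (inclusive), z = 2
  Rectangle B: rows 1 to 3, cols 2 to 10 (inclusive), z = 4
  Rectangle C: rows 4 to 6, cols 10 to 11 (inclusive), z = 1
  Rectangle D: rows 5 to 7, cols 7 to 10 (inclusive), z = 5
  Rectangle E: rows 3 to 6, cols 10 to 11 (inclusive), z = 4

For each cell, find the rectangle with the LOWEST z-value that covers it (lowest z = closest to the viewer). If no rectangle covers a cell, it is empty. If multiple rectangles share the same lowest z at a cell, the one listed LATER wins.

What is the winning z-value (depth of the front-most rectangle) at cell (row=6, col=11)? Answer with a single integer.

Check cell (6,11):
  A: rows 4-5 cols 4-6 -> outside (row miss)
  B: rows 1-3 cols 2-10 -> outside (row miss)
  C: rows 4-6 cols 10-11 z=1 -> covers; best now C (z=1)
  D: rows 5-7 cols 7-10 -> outside (col miss)
  E: rows 3-6 cols 10-11 z=4 -> covers; best now C (z=1)
Winner: C at z=1

Answer: 1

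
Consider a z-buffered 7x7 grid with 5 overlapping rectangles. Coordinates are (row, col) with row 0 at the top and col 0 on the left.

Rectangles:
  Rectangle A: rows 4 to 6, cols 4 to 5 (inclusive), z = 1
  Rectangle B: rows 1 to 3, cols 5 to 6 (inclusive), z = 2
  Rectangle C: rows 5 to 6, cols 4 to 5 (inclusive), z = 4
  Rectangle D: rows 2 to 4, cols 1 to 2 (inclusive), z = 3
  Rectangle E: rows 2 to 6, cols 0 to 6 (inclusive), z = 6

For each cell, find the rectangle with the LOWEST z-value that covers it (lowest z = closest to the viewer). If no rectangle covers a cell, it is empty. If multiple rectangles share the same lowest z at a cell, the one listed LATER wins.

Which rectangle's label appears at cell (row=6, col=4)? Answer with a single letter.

Answer: A

Derivation:
Check cell (6,4):
  A: rows 4-6 cols 4-5 z=1 -> covers; best now A (z=1)
  B: rows 1-3 cols 5-6 -> outside (row miss)
  C: rows 5-6 cols 4-5 z=4 -> covers; best now A (z=1)
  D: rows 2-4 cols 1-2 -> outside (row miss)
  E: rows 2-6 cols 0-6 z=6 -> covers; best now A (z=1)
Winner: A at z=1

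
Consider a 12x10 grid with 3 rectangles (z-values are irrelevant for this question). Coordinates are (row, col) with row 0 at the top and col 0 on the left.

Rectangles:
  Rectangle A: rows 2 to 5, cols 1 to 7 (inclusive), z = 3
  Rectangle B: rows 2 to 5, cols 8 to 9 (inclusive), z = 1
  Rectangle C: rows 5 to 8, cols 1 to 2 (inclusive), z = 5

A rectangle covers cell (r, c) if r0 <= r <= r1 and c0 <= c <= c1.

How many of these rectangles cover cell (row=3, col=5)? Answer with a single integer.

Answer: 1

Derivation:
Check cell (3,5):
  A: rows 2-5 cols 1-7 -> covers
  B: rows 2-5 cols 8-9 -> outside (col miss)
  C: rows 5-8 cols 1-2 -> outside (row miss)
Count covering = 1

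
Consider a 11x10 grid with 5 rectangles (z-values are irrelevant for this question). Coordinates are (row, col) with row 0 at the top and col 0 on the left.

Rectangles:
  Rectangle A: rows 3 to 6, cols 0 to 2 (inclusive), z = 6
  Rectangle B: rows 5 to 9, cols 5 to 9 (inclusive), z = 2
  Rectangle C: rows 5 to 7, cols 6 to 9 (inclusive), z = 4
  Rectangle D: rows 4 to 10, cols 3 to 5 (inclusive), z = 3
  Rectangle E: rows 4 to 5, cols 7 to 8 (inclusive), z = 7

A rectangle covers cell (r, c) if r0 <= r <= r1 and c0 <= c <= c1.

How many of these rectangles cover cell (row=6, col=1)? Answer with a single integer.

Answer: 1

Derivation:
Check cell (6,1):
  A: rows 3-6 cols 0-2 -> covers
  B: rows 5-9 cols 5-9 -> outside (col miss)
  C: rows 5-7 cols 6-9 -> outside (col miss)
  D: rows 4-10 cols 3-5 -> outside (col miss)
  E: rows 4-5 cols 7-8 -> outside (row miss)
Count covering = 1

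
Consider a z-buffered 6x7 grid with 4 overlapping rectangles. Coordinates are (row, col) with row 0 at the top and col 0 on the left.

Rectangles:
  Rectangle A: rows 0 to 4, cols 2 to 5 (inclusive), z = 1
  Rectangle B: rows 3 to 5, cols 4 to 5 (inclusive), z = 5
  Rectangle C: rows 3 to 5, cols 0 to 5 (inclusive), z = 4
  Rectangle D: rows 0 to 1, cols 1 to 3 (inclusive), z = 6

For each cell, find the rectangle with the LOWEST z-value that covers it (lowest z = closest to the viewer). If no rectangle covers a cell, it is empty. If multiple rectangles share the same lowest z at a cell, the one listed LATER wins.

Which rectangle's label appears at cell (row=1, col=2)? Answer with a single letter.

Answer: A

Derivation:
Check cell (1,2):
  A: rows 0-4 cols 2-5 z=1 -> covers; best now A (z=1)
  B: rows 3-5 cols 4-5 -> outside (row miss)
  C: rows 3-5 cols 0-5 -> outside (row miss)
  D: rows 0-1 cols 1-3 z=6 -> covers; best now A (z=1)
Winner: A at z=1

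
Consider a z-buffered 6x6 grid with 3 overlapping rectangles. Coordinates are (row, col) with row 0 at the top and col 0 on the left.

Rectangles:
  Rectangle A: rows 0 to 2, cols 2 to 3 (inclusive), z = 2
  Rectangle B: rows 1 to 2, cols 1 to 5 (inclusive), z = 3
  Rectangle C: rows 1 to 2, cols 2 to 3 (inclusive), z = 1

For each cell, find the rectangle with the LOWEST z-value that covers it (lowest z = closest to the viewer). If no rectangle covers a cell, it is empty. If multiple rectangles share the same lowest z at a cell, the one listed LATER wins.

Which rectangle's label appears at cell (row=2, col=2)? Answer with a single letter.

Check cell (2,2):
  A: rows 0-2 cols 2-3 z=2 -> covers; best now A (z=2)
  B: rows 1-2 cols 1-5 z=3 -> covers; best now A (z=2)
  C: rows 1-2 cols 2-3 z=1 -> covers; best now C (z=1)
Winner: C at z=1

Answer: C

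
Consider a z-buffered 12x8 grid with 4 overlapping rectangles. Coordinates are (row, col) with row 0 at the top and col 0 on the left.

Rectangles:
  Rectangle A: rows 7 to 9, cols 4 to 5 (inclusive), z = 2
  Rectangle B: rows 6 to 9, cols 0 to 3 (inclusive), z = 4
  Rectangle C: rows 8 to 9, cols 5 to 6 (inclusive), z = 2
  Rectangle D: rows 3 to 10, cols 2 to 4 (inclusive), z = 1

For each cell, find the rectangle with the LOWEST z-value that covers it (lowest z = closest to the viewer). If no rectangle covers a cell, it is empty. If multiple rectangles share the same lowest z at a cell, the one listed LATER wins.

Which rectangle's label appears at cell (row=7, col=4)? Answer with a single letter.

Answer: D

Derivation:
Check cell (7,4):
  A: rows 7-9 cols 4-5 z=2 -> covers; best now A (z=2)
  B: rows 6-9 cols 0-3 -> outside (col miss)
  C: rows 8-9 cols 5-6 -> outside (row miss)
  D: rows 3-10 cols 2-4 z=1 -> covers; best now D (z=1)
Winner: D at z=1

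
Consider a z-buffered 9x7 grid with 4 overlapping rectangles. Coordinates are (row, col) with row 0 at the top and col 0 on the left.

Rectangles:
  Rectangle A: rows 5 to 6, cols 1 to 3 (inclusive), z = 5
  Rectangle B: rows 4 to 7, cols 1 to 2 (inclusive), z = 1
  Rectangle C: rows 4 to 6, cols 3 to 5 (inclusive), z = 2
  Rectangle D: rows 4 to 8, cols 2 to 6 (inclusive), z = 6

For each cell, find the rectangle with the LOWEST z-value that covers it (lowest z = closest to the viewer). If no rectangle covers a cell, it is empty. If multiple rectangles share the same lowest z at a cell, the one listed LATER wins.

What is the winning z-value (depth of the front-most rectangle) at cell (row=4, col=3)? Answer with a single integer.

Answer: 2

Derivation:
Check cell (4,3):
  A: rows 5-6 cols 1-3 -> outside (row miss)
  B: rows 4-7 cols 1-2 -> outside (col miss)
  C: rows 4-6 cols 3-5 z=2 -> covers; best now C (z=2)
  D: rows 4-8 cols 2-6 z=6 -> covers; best now C (z=2)
Winner: C at z=2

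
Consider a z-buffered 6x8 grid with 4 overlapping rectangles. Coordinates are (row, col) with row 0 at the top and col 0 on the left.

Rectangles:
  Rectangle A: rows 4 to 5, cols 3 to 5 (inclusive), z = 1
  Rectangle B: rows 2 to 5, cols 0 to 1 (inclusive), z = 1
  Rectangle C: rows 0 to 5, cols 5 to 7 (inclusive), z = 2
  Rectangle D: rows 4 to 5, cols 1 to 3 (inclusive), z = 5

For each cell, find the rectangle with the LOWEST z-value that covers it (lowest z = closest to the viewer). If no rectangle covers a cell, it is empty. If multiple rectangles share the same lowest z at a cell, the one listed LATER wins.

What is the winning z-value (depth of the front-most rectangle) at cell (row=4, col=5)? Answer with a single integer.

Check cell (4,5):
  A: rows 4-5 cols 3-5 z=1 -> covers; best now A (z=1)
  B: rows 2-5 cols 0-1 -> outside (col miss)
  C: rows 0-5 cols 5-7 z=2 -> covers; best now A (z=1)
  D: rows 4-5 cols 1-3 -> outside (col miss)
Winner: A at z=1

Answer: 1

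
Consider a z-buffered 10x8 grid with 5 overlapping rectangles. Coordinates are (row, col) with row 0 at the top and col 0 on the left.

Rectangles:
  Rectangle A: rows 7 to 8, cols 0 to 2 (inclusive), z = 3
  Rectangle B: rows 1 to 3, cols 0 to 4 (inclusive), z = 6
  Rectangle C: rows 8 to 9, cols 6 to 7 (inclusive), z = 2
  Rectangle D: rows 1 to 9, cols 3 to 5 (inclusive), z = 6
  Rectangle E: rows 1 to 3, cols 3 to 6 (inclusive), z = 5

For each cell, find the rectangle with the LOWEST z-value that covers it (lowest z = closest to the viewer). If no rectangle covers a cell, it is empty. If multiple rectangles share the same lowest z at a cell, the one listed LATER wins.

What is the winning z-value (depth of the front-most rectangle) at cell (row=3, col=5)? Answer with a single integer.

Answer: 5

Derivation:
Check cell (3,5):
  A: rows 7-8 cols 0-2 -> outside (row miss)
  B: rows 1-3 cols 0-4 -> outside (col miss)
  C: rows 8-9 cols 6-7 -> outside (row miss)
  D: rows 1-9 cols 3-5 z=6 -> covers; best now D (z=6)
  E: rows 1-3 cols 3-6 z=5 -> covers; best now E (z=5)
Winner: E at z=5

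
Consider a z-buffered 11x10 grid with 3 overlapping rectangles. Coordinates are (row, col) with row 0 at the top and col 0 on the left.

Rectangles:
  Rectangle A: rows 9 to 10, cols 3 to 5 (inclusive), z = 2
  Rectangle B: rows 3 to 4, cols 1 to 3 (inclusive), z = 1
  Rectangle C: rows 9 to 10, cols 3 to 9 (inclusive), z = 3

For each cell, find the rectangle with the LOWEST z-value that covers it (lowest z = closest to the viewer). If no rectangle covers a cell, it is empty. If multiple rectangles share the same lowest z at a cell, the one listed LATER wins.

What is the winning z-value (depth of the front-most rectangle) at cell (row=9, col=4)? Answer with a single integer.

Answer: 2

Derivation:
Check cell (9,4):
  A: rows 9-10 cols 3-5 z=2 -> covers; best now A (z=2)
  B: rows 3-4 cols 1-3 -> outside (row miss)
  C: rows 9-10 cols 3-9 z=3 -> covers; best now A (z=2)
Winner: A at z=2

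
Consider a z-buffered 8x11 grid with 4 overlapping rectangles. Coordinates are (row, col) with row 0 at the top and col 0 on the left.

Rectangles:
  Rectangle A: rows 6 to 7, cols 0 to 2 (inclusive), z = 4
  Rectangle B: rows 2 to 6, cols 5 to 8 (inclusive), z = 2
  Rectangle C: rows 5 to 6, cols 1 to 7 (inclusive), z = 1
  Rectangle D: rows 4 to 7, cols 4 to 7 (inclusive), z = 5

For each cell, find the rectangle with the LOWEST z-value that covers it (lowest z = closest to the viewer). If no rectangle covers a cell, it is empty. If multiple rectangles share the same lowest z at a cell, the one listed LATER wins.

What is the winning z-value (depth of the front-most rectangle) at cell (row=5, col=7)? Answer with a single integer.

Check cell (5,7):
  A: rows 6-7 cols 0-2 -> outside (row miss)
  B: rows 2-6 cols 5-8 z=2 -> covers; best now B (z=2)
  C: rows 5-6 cols 1-7 z=1 -> covers; best now C (z=1)
  D: rows 4-7 cols 4-7 z=5 -> covers; best now C (z=1)
Winner: C at z=1

Answer: 1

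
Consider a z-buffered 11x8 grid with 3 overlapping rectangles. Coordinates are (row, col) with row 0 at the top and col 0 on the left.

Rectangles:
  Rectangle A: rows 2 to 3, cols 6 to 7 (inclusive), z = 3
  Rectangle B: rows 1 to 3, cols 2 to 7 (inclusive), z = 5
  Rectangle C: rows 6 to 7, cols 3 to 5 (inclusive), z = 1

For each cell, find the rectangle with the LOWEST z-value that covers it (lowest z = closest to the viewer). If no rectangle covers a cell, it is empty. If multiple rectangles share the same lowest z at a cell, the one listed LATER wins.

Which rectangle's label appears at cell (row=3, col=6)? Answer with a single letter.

Answer: A

Derivation:
Check cell (3,6):
  A: rows 2-3 cols 6-7 z=3 -> covers; best now A (z=3)
  B: rows 1-3 cols 2-7 z=5 -> covers; best now A (z=3)
  C: rows 6-7 cols 3-5 -> outside (row miss)
Winner: A at z=3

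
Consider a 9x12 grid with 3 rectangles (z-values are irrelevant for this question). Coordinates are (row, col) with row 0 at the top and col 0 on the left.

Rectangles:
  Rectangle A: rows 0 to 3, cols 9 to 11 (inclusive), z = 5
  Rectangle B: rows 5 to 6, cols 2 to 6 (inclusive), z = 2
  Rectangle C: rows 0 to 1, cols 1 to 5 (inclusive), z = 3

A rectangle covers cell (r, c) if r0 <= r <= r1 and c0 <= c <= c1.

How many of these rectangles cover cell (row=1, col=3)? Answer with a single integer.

Check cell (1,3):
  A: rows 0-3 cols 9-11 -> outside (col miss)
  B: rows 5-6 cols 2-6 -> outside (row miss)
  C: rows 0-1 cols 1-5 -> covers
Count covering = 1

Answer: 1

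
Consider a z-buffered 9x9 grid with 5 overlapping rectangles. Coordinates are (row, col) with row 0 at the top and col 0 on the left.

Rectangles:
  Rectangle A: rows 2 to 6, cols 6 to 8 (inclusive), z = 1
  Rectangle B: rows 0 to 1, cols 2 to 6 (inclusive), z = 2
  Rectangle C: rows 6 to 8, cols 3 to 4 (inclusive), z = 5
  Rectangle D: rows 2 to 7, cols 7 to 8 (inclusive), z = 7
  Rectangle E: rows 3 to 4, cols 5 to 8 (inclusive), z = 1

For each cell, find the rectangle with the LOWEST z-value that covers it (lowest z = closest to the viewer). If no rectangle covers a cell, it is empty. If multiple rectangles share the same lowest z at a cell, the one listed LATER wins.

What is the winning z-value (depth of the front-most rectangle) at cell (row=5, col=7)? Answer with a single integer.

Check cell (5,7):
  A: rows 2-6 cols 6-8 z=1 -> covers; best now A (z=1)
  B: rows 0-1 cols 2-6 -> outside (row miss)
  C: rows 6-8 cols 3-4 -> outside (row miss)
  D: rows 2-7 cols 7-8 z=7 -> covers; best now A (z=1)
  E: rows 3-4 cols 5-8 -> outside (row miss)
Winner: A at z=1

Answer: 1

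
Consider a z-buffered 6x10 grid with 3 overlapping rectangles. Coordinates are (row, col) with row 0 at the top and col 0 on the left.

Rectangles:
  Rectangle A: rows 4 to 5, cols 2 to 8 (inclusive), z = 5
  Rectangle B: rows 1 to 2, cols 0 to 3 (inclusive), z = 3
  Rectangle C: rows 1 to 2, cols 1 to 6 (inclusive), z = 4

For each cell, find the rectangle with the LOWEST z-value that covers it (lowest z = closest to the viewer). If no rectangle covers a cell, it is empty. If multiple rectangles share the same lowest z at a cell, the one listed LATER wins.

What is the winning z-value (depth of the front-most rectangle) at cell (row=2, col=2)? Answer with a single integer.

Answer: 3

Derivation:
Check cell (2,2):
  A: rows 4-5 cols 2-8 -> outside (row miss)
  B: rows 1-2 cols 0-3 z=3 -> covers; best now B (z=3)
  C: rows 1-2 cols 1-6 z=4 -> covers; best now B (z=3)
Winner: B at z=3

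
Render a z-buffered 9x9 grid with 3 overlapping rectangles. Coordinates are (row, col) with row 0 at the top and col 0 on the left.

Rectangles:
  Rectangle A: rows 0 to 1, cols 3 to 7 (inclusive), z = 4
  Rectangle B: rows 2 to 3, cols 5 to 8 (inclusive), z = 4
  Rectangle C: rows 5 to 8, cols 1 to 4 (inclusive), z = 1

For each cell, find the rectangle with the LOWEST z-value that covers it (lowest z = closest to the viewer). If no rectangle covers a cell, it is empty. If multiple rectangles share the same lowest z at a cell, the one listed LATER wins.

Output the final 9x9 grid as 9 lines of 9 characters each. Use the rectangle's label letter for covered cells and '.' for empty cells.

...AAAAA.
...AAAAA.
.....BBBB
.....BBBB
.........
.CCCC....
.CCCC....
.CCCC....
.CCCC....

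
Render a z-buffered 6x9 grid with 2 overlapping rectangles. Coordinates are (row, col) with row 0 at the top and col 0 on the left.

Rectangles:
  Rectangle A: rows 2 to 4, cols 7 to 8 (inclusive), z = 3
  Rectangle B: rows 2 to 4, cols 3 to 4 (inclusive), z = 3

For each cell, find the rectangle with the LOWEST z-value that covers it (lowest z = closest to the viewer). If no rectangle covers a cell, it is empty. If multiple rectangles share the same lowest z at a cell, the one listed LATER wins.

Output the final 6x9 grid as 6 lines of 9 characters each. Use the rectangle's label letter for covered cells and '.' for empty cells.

.........
.........
...BB..AA
...BB..AA
...BB..AA
.........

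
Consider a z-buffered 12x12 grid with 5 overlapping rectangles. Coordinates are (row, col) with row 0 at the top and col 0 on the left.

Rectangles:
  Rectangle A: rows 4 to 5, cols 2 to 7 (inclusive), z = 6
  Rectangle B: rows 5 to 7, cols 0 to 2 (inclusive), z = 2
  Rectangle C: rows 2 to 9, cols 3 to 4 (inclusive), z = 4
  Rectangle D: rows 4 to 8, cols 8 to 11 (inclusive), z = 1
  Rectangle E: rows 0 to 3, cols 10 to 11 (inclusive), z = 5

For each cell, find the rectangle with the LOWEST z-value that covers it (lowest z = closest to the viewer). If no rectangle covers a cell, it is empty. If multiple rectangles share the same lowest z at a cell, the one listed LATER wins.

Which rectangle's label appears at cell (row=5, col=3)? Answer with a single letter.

Check cell (5,3):
  A: rows 4-5 cols 2-7 z=6 -> covers; best now A (z=6)
  B: rows 5-7 cols 0-2 -> outside (col miss)
  C: rows 2-9 cols 3-4 z=4 -> covers; best now C (z=4)
  D: rows 4-8 cols 8-11 -> outside (col miss)
  E: rows 0-3 cols 10-11 -> outside (row miss)
Winner: C at z=4

Answer: C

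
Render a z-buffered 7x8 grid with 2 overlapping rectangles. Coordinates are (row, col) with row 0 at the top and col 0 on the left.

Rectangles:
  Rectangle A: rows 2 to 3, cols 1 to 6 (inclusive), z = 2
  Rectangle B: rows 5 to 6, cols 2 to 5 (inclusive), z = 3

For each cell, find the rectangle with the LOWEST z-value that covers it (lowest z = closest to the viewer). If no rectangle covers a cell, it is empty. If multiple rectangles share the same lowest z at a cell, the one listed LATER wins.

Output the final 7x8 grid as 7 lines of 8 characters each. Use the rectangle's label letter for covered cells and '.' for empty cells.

........
........
.AAAAAA.
.AAAAAA.
........
..BBBB..
..BBBB..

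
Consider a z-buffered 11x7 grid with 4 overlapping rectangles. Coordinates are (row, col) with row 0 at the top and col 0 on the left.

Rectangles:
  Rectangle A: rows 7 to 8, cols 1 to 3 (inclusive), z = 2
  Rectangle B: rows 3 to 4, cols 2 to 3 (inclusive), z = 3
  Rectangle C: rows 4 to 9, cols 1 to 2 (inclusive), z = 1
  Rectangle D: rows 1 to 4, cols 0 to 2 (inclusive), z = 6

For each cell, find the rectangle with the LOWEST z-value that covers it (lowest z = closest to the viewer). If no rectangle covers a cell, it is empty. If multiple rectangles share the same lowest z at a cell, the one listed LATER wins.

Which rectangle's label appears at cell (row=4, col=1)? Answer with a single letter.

Answer: C

Derivation:
Check cell (4,1):
  A: rows 7-8 cols 1-3 -> outside (row miss)
  B: rows 3-4 cols 2-3 -> outside (col miss)
  C: rows 4-9 cols 1-2 z=1 -> covers; best now C (z=1)
  D: rows 1-4 cols 0-2 z=6 -> covers; best now C (z=1)
Winner: C at z=1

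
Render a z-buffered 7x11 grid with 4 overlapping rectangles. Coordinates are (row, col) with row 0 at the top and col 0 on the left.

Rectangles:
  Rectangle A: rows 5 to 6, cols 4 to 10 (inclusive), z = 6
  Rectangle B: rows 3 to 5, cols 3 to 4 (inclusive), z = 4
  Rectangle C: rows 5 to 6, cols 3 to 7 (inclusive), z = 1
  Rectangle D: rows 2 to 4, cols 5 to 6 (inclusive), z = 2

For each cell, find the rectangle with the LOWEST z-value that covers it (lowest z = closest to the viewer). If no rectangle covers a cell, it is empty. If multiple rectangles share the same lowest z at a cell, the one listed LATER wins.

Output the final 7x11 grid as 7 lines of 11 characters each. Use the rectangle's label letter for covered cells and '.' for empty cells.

...........
...........
.....DD....
...BBDD....
...BBDD....
...CCCCCAAA
...CCCCCAAA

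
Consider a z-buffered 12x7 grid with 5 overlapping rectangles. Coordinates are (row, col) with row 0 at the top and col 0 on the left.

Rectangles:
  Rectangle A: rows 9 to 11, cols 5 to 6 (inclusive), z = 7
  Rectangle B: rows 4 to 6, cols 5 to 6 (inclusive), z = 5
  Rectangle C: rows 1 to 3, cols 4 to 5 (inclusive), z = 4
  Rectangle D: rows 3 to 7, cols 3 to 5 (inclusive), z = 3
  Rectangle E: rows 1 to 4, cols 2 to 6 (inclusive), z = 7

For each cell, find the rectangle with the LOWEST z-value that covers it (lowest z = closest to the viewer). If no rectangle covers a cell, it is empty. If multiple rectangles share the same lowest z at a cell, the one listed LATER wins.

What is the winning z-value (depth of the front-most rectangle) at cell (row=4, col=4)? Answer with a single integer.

Check cell (4,4):
  A: rows 9-11 cols 5-6 -> outside (row miss)
  B: rows 4-6 cols 5-6 -> outside (col miss)
  C: rows 1-3 cols 4-5 -> outside (row miss)
  D: rows 3-7 cols 3-5 z=3 -> covers; best now D (z=3)
  E: rows 1-4 cols 2-6 z=7 -> covers; best now D (z=3)
Winner: D at z=3

Answer: 3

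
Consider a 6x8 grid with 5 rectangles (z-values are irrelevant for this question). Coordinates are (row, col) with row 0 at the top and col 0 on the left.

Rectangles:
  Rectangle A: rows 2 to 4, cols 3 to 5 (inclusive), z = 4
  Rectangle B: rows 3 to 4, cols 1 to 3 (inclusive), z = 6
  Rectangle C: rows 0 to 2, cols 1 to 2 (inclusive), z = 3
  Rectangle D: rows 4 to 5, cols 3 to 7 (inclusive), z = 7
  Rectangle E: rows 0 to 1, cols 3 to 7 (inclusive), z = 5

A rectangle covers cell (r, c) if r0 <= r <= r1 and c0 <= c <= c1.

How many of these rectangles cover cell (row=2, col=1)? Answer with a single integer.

Answer: 1

Derivation:
Check cell (2,1):
  A: rows 2-4 cols 3-5 -> outside (col miss)
  B: rows 3-4 cols 1-3 -> outside (row miss)
  C: rows 0-2 cols 1-2 -> covers
  D: rows 4-5 cols 3-7 -> outside (row miss)
  E: rows 0-1 cols 3-7 -> outside (row miss)
Count covering = 1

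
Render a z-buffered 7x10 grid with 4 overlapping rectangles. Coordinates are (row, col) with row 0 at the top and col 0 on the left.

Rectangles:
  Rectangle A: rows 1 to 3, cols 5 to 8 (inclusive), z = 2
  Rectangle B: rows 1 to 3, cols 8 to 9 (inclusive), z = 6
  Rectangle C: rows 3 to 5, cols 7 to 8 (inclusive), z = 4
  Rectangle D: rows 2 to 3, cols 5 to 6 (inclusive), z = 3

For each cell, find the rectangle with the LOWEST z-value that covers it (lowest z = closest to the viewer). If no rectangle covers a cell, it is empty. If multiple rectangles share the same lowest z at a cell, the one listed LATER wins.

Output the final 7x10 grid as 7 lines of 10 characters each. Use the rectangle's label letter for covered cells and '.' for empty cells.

..........
.....AAAAB
.....AAAAB
.....AAAAB
.......CC.
.......CC.
..........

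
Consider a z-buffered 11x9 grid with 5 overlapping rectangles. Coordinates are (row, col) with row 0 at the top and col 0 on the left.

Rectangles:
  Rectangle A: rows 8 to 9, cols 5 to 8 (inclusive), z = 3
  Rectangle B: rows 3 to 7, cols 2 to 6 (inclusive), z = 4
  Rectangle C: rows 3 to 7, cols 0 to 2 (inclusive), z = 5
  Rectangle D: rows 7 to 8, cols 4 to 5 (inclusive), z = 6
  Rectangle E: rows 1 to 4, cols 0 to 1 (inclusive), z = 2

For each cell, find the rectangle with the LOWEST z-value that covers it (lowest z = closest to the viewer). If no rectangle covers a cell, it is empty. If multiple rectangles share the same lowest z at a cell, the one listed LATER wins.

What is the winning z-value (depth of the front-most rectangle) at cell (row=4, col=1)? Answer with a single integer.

Check cell (4,1):
  A: rows 8-9 cols 5-8 -> outside (row miss)
  B: rows 3-7 cols 2-6 -> outside (col miss)
  C: rows 3-7 cols 0-2 z=5 -> covers; best now C (z=5)
  D: rows 7-8 cols 4-5 -> outside (row miss)
  E: rows 1-4 cols 0-1 z=2 -> covers; best now E (z=2)
Winner: E at z=2

Answer: 2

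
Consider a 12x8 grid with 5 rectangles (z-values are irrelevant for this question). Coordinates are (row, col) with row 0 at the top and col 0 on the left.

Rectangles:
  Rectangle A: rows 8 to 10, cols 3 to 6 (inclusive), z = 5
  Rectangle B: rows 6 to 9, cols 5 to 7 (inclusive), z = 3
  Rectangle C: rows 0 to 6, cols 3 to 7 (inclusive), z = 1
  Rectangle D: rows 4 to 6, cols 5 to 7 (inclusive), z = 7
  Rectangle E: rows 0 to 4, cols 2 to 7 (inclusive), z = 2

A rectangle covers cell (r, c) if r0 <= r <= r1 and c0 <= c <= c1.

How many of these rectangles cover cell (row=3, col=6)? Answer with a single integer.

Answer: 2

Derivation:
Check cell (3,6):
  A: rows 8-10 cols 3-6 -> outside (row miss)
  B: rows 6-9 cols 5-7 -> outside (row miss)
  C: rows 0-6 cols 3-7 -> covers
  D: rows 4-6 cols 5-7 -> outside (row miss)
  E: rows 0-4 cols 2-7 -> covers
Count covering = 2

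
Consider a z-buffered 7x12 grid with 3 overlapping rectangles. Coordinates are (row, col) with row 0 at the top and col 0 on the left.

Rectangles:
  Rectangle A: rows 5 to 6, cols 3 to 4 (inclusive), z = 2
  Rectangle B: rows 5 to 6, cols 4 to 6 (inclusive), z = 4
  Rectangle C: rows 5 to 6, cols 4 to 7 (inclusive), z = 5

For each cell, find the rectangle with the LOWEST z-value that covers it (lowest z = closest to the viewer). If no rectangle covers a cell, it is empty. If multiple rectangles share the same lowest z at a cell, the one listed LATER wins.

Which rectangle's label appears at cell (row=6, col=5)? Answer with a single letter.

Check cell (6,5):
  A: rows 5-6 cols 3-4 -> outside (col miss)
  B: rows 5-6 cols 4-6 z=4 -> covers; best now B (z=4)
  C: rows 5-6 cols 4-7 z=5 -> covers; best now B (z=4)
Winner: B at z=4

Answer: B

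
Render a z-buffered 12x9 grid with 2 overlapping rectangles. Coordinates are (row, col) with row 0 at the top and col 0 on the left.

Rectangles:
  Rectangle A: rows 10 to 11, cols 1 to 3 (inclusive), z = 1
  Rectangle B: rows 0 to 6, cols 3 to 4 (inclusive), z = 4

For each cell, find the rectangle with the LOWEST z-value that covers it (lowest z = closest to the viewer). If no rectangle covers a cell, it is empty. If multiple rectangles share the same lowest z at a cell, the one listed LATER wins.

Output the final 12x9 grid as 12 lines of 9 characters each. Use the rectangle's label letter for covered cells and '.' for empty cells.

...BB....
...BB....
...BB....
...BB....
...BB....
...BB....
...BB....
.........
.........
.........
.AAA.....
.AAA.....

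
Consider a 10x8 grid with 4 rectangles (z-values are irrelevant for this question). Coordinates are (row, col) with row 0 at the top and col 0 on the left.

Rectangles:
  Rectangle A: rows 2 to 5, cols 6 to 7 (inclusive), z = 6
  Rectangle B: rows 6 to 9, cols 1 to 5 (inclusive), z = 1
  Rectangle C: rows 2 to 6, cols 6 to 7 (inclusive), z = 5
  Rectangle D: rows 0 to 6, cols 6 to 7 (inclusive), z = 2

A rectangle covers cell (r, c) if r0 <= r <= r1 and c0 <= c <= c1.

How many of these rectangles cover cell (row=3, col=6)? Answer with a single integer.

Answer: 3

Derivation:
Check cell (3,6):
  A: rows 2-5 cols 6-7 -> covers
  B: rows 6-9 cols 1-5 -> outside (row miss)
  C: rows 2-6 cols 6-7 -> covers
  D: rows 0-6 cols 6-7 -> covers
Count covering = 3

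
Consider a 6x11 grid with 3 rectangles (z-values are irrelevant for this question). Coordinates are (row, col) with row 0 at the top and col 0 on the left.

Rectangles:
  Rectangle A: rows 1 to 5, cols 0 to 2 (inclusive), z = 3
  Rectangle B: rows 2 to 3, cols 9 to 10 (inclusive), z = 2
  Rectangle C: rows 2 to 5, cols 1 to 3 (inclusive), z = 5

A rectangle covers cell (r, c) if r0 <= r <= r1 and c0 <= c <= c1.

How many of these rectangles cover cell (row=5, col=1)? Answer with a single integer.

Answer: 2

Derivation:
Check cell (5,1):
  A: rows 1-5 cols 0-2 -> covers
  B: rows 2-3 cols 9-10 -> outside (row miss)
  C: rows 2-5 cols 1-3 -> covers
Count covering = 2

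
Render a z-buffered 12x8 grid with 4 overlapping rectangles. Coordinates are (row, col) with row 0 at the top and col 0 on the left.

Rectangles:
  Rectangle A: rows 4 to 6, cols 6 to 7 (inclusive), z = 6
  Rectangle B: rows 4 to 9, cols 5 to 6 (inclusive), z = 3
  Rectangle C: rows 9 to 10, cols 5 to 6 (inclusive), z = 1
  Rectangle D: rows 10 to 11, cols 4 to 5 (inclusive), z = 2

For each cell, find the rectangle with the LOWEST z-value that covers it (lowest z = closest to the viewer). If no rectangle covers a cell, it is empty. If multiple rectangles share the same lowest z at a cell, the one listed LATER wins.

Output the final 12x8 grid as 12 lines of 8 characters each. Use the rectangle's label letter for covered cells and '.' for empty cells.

........
........
........
........
.....BBA
.....BBA
.....BBA
.....BB.
.....BB.
.....CC.
....DCC.
....DD..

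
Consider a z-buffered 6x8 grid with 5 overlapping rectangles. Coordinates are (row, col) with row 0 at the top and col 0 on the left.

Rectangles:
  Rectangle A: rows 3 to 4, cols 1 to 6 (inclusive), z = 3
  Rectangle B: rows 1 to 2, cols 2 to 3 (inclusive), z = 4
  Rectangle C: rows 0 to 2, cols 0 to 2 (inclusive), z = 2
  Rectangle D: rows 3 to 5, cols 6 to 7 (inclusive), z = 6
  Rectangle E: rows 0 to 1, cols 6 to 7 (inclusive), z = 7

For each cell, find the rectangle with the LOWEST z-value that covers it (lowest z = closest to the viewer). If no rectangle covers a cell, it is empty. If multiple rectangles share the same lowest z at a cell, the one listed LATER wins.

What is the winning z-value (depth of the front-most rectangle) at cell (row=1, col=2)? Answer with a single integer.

Check cell (1,2):
  A: rows 3-4 cols 1-6 -> outside (row miss)
  B: rows 1-2 cols 2-3 z=4 -> covers; best now B (z=4)
  C: rows 0-2 cols 0-2 z=2 -> covers; best now C (z=2)
  D: rows 3-5 cols 6-7 -> outside (row miss)
  E: rows 0-1 cols 6-7 -> outside (col miss)
Winner: C at z=2

Answer: 2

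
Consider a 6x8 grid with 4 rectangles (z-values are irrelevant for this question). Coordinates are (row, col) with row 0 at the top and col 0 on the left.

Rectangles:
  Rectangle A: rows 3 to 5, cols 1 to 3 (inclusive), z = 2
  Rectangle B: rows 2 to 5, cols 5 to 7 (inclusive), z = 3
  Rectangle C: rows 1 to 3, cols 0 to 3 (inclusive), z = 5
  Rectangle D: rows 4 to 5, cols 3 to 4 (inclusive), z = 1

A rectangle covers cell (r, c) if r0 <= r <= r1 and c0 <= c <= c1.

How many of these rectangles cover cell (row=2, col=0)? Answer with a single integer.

Check cell (2,0):
  A: rows 3-5 cols 1-3 -> outside (row miss)
  B: rows 2-5 cols 5-7 -> outside (col miss)
  C: rows 1-3 cols 0-3 -> covers
  D: rows 4-5 cols 3-4 -> outside (row miss)
Count covering = 1

Answer: 1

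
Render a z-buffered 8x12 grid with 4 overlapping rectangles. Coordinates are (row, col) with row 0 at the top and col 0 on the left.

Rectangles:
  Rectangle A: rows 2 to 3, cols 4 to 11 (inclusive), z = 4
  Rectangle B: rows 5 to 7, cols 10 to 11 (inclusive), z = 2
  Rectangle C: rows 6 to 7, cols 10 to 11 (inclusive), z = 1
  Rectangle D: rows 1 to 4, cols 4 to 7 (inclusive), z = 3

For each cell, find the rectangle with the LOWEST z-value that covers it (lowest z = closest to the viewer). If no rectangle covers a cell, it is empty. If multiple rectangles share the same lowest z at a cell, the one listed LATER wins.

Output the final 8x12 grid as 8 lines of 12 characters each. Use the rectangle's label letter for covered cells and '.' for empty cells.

............
....DDDD....
....DDDDAAAA
....DDDDAAAA
....DDDD....
..........BB
..........CC
..........CC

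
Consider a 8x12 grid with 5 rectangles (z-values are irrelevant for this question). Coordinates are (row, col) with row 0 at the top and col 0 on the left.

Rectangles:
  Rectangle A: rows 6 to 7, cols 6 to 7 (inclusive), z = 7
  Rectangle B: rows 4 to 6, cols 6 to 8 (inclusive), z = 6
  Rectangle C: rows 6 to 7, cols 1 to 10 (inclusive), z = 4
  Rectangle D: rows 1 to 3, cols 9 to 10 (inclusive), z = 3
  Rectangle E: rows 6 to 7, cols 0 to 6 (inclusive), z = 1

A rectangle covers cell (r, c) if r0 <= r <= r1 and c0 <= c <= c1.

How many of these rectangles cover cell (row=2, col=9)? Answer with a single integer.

Answer: 1

Derivation:
Check cell (2,9):
  A: rows 6-7 cols 6-7 -> outside (row miss)
  B: rows 4-6 cols 6-8 -> outside (row miss)
  C: rows 6-7 cols 1-10 -> outside (row miss)
  D: rows 1-3 cols 9-10 -> covers
  E: rows 6-7 cols 0-6 -> outside (row miss)
Count covering = 1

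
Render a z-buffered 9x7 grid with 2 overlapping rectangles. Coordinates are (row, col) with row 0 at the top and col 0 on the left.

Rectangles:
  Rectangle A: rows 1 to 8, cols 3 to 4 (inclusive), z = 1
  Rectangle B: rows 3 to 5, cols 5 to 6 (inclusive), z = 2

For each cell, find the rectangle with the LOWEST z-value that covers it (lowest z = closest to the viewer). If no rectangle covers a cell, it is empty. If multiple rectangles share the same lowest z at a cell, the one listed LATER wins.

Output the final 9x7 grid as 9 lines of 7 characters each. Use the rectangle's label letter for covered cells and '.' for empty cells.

.......
...AA..
...AA..
...AABB
...AABB
...AABB
...AA..
...AA..
...AA..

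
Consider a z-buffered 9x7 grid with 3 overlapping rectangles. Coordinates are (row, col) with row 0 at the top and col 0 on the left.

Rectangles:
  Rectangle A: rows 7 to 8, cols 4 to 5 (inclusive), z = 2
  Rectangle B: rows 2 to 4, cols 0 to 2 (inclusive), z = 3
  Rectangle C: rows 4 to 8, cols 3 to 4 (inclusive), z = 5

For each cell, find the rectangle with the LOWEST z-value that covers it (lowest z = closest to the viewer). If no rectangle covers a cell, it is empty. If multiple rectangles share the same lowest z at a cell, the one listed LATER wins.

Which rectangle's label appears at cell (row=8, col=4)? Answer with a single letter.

Answer: A

Derivation:
Check cell (8,4):
  A: rows 7-8 cols 4-5 z=2 -> covers; best now A (z=2)
  B: rows 2-4 cols 0-2 -> outside (row miss)
  C: rows 4-8 cols 3-4 z=5 -> covers; best now A (z=2)
Winner: A at z=2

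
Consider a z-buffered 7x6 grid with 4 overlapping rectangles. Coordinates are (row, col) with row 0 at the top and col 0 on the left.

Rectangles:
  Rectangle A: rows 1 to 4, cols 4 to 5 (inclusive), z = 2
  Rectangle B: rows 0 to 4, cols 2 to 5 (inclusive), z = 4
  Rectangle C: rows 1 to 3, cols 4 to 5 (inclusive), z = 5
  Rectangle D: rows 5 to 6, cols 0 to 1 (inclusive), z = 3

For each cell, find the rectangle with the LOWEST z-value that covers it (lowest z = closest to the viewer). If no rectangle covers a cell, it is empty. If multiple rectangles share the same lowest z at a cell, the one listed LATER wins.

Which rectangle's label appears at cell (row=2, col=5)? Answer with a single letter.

Check cell (2,5):
  A: rows 1-4 cols 4-5 z=2 -> covers; best now A (z=2)
  B: rows 0-4 cols 2-5 z=4 -> covers; best now A (z=2)
  C: rows 1-3 cols 4-5 z=5 -> covers; best now A (z=2)
  D: rows 5-6 cols 0-1 -> outside (row miss)
Winner: A at z=2

Answer: A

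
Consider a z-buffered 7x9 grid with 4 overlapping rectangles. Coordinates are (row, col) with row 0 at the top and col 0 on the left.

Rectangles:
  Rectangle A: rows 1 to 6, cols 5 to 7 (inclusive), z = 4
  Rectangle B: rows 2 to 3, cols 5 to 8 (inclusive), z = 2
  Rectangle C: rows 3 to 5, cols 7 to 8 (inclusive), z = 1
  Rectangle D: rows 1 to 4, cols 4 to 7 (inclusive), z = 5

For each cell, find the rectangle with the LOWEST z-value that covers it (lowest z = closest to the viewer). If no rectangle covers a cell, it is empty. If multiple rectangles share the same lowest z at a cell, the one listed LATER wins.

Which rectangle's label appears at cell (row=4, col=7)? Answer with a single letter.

Answer: C

Derivation:
Check cell (4,7):
  A: rows 1-6 cols 5-7 z=4 -> covers; best now A (z=4)
  B: rows 2-3 cols 5-8 -> outside (row miss)
  C: rows 3-5 cols 7-8 z=1 -> covers; best now C (z=1)
  D: rows 1-4 cols 4-7 z=5 -> covers; best now C (z=1)
Winner: C at z=1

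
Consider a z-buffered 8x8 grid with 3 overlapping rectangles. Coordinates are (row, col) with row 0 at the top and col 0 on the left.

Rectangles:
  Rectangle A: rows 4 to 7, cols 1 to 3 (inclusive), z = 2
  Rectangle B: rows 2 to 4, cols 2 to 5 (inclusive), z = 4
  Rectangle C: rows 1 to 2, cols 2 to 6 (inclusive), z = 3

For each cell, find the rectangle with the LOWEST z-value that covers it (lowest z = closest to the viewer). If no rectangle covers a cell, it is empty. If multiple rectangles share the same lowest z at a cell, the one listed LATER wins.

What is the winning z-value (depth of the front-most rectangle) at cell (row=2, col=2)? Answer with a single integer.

Answer: 3

Derivation:
Check cell (2,2):
  A: rows 4-7 cols 1-3 -> outside (row miss)
  B: rows 2-4 cols 2-5 z=4 -> covers; best now B (z=4)
  C: rows 1-2 cols 2-6 z=3 -> covers; best now C (z=3)
Winner: C at z=3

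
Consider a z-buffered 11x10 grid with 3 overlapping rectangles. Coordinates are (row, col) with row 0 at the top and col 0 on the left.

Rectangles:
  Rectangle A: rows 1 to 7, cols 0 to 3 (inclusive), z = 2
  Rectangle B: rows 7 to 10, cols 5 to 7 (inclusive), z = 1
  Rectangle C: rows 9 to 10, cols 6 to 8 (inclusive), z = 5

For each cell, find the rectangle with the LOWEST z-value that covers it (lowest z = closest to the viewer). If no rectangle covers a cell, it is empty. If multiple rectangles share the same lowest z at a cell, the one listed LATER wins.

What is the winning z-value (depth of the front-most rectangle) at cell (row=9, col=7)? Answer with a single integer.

Answer: 1

Derivation:
Check cell (9,7):
  A: rows 1-7 cols 0-3 -> outside (row miss)
  B: rows 7-10 cols 5-7 z=1 -> covers; best now B (z=1)
  C: rows 9-10 cols 6-8 z=5 -> covers; best now B (z=1)
Winner: B at z=1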